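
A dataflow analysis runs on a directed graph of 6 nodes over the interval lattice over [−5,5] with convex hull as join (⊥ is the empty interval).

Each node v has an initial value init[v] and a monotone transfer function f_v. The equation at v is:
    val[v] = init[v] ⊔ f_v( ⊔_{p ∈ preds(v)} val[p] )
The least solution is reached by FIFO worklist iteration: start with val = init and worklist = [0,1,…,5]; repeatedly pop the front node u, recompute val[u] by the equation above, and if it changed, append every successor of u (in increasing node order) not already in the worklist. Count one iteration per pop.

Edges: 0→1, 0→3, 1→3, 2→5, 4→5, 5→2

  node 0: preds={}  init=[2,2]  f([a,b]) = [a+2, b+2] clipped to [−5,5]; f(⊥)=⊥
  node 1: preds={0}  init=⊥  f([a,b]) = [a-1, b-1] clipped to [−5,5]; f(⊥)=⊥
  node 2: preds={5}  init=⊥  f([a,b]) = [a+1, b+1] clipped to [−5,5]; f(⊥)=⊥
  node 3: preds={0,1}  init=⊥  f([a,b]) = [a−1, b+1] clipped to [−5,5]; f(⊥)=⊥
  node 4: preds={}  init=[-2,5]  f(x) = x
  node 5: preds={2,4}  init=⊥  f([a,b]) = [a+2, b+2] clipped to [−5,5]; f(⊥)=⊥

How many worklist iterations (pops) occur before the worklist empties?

Trace (8 dequeues):
  [1] u=0 | in ⊥ | out [2,2] | ==
  [2] u=1 | in [2,2] | out [1,1] | prev ⊥ | push {}
  [3] u=2 | in ⊥ | out ⊥ | ==
  [4] u=3 | in [1,2] | out [0,3] | prev ⊥ | push {}
  [5] u=4 | in ⊥ | out [-2,5] | ==
  [6] u=5 | in [-2,5] | out [0,5] | prev ⊥ | push {2}
  [7] u=2 | in [0,5] | out [1,5] | prev ⊥ | push {5}
  [8] u=5 | in [-2,5] | out [0,5] | ==

Converged values:
  [0] [2,2]
  [1] [1,1]
  [2] [1,5]
  [3] [0,3]
  [4] [-2,5]
  [5] [0,5]

8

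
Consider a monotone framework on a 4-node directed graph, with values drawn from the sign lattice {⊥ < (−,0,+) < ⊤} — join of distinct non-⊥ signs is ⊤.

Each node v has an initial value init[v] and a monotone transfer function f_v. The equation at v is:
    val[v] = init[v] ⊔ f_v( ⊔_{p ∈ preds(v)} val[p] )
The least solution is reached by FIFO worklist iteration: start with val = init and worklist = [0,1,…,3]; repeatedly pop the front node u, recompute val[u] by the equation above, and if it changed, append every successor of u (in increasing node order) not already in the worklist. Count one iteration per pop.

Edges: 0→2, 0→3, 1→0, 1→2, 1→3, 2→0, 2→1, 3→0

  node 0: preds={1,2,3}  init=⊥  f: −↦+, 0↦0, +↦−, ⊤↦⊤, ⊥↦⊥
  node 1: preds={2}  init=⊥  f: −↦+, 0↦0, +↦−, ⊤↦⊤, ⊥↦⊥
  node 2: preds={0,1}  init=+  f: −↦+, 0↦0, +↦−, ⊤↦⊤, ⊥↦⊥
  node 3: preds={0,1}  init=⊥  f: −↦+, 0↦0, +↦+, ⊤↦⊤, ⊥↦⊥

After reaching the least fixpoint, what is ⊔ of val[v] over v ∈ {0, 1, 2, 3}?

⊤

Worklist (12 pops):
  #1 pop 0: in=+ → − (was ⊥); enqueue []
  #2 pop 1: in=+ → − (was ⊥); enqueue [0]
  #3 pop 2: in=− → + (no change)
  #4 pop 3: in=− → + (was ⊥); enqueue []
  #5 pop 0: in=⊤ → ⊤ (was −); enqueue [2,3]
  #6 pop 2: in=⊤ → ⊤ (was +); enqueue [0,1]
  #7 pop 3: in=⊤ → ⊤ (was +); enqueue []
  #8 pop 0: in=⊤ → ⊤ (no change)
  #9 pop 1: in=⊤ → ⊤ (was −); enqueue [0,2,3]
  #10 pop 0: in=⊤ → ⊤ (no change)
  #11 pop 2: in=⊤ → ⊤ (no change)
  #12 pop 3: in=⊤ → ⊤ (no change)

Fixpoint:
  val[0] = ⊤
  val[1] = ⊤
  val[2] = ⊤
  val[3] = ⊤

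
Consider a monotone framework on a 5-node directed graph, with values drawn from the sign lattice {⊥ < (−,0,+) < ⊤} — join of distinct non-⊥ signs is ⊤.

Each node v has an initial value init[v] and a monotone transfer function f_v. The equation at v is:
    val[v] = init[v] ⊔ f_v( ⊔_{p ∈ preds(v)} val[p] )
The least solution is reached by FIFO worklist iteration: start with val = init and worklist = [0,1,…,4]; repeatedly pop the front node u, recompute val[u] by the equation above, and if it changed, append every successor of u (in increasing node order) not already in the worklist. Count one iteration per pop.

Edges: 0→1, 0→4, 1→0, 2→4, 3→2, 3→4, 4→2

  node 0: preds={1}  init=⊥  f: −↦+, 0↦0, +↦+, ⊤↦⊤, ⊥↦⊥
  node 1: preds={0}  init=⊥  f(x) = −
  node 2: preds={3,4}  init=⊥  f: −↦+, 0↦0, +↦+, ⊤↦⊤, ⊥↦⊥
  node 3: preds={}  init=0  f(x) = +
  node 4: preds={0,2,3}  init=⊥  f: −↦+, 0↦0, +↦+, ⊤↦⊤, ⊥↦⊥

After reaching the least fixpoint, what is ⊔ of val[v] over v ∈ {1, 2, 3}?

Iteration log — 9 steps:
  step 1. node 0  ⊔preds=⊥  new=⊥  stable
  step 2. node 1  ⊔preds=⊥  new=−  old=⊥  +wl: 0
  step 3. node 2  ⊔preds=0  new=0  old=⊥  +wl: 
  step 4. node 3  ⊔preds=⊥  new=⊤  old=0  +wl: 2
  step 5. node 4  ⊔preds=⊤  new=⊤  old=⊥  +wl: 
  step 6. node 0  ⊔preds=−  new=+  old=⊥  +wl: 1,4
  step 7. node 2  ⊔preds=⊤  new=⊤  old=0  +wl: 
  step 8. node 1  ⊔preds=+  new=−  stable
  step 9. node 4  ⊔preds=⊤  new=⊤  stable

Least fixpoint reached:
  node 0: +
  node 1: −
  node 2: ⊤
  node 3: ⊤
  node 4: ⊤

⊤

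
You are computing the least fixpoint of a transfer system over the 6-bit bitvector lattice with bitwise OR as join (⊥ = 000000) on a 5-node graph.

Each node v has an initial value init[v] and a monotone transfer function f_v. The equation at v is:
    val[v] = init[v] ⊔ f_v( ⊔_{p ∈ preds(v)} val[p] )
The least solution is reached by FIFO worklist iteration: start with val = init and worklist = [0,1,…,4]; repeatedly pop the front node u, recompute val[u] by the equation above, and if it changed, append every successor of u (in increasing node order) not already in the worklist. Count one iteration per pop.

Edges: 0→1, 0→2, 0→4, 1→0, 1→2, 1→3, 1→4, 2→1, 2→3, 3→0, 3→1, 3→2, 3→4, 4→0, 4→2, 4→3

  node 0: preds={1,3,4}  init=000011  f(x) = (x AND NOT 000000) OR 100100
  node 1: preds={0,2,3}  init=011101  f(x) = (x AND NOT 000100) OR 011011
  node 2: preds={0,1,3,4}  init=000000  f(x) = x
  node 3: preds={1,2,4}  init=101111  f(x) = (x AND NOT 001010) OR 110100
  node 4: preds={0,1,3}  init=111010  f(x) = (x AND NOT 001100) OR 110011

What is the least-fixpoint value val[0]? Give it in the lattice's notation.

111111

Iteration log — 9 steps:
  step 1. node 0  ⊔preds=111111  new=111111  old=000011  +wl: 
  step 2. node 1  ⊔preds=111111  new=111111  old=011101  +wl: 0
  step 3. node 2  ⊔preds=111111  new=111111  old=000000  +wl: 1
  step 4. node 3  ⊔preds=111111  new=111111  old=101111  +wl: 2
  step 5. node 4  ⊔preds=111111  new=111011  old=111010  +wl: 3
  step 6. node 0  ⊔preds=111111  new=111111  stable
  step 7. node 1  ⊔preds=111111  new=111111  stable
  step 8. node 2  ⊔preds=111111  new=111111  stable
  step 9. node 3  ⊔preds=111111  new=111111  stable

Least fixpoint reached:
  node 0: 111111
  node 1: 111111
  node 2: 111111
  node 3: 111111
  node 4: 111011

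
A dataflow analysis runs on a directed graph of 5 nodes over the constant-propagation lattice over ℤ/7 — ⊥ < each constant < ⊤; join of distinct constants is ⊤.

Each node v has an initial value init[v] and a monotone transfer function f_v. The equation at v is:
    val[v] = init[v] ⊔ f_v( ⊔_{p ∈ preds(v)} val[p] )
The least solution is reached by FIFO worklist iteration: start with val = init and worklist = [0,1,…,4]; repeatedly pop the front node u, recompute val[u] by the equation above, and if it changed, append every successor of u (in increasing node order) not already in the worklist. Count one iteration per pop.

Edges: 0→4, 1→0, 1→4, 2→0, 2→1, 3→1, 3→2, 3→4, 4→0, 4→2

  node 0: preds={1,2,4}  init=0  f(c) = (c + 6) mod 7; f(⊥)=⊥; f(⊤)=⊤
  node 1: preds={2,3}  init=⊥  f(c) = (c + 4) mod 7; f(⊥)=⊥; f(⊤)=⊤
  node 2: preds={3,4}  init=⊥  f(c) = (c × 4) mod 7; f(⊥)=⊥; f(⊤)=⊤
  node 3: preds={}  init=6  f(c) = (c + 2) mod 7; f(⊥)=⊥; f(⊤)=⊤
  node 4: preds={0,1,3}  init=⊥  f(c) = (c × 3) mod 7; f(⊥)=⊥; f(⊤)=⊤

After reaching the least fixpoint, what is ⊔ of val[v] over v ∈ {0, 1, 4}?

Iteration log — 11 steps:
  step 1. node 0  ⊔preds=⊥  new=0  stable
  step 2. node 1  ⊔preds=6  new=3  old=⊥  +wl: 0
  step 3. node 2  ⊔preds=6  new=3  old=⊥  +wl: 1
  step 4. node 3  ⊔preds=⊥  new=6  stable
  step 5. node 4  ⊔preds=⊤  new=⊤  old=⊥  +wl: 2
  step 6. node 0  ⊔preds=⊤  new=⊤  old=0  +wl: 4
  step 7. node 1  ⊔preds=⊤  new=⊤  old=3  +wl: 0
  step 8. node 2  ⊔preds=⊤  new=⊤  old=3  +wl: 1
  step 9. node 4  ⊔preds=⊤  new=⊤  stable
  step 10. node 0  ⊔preds=⊤  new=⊤  stable
  step 11. node 1  ⊔preds=⊤  new=⊤  stable

Least fixpoint reached:
  node 0: ⊤
  node 1: ⊤
  node 2: ⊤
  node 3: 6
  node 4: ⊤

⊤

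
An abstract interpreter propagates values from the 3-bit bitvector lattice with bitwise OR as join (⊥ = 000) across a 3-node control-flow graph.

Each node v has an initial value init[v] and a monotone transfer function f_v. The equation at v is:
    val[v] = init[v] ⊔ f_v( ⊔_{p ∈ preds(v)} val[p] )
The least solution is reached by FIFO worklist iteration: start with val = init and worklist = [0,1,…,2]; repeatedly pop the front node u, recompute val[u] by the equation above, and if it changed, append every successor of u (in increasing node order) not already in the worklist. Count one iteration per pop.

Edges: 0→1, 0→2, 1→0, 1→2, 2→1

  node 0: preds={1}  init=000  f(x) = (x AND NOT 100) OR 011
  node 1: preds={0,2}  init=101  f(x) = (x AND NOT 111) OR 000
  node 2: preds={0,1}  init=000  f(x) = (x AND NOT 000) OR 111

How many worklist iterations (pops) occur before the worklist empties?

4

Worklist (4 pops):
  #1 pop 0: in=101 → 011 (was 000); enqueue []
  #2 pop 1: in=011 → 101 (no change)
  #3 pop 2: in=111 → 111 (was 000); enqueue [1]
  #4 pop 1: in=111 → 101 (no change)

Fixpoint:
  val[0] = 011
  val[1] = 101
  val[2] = 111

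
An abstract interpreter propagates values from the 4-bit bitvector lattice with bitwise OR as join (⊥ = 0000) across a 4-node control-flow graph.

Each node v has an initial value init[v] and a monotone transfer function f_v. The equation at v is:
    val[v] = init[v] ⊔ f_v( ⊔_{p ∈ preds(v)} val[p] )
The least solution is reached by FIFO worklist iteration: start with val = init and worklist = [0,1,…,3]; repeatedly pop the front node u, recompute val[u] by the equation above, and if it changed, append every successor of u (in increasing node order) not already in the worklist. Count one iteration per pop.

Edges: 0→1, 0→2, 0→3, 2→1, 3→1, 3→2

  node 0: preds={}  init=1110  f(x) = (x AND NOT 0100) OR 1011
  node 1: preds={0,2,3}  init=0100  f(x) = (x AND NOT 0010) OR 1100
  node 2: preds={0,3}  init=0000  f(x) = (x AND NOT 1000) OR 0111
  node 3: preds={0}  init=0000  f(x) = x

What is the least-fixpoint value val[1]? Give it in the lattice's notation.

Worklist (6 pops):
  #1 pop 0: in=0000 → 1111 (was 1110); enqueue []
  #2 pop 1: in=1111 → 1101 (was 0100); enqueue []
  #3 pop 2: in=1111 → 0111 (was 0000); enqueue [1]
  #4 pop 3: in=1111 → 1111 (was 0000); enqueue [2]
  #5 pop 1: in=1111 → 1101 (no change)
  #6 pop 2: in=1111 → 0111 (no change)

Fixpoint:
  val[0] = 1111
  val[1] = 1101
  val[2] = 0111
  val[3] = 1111

1101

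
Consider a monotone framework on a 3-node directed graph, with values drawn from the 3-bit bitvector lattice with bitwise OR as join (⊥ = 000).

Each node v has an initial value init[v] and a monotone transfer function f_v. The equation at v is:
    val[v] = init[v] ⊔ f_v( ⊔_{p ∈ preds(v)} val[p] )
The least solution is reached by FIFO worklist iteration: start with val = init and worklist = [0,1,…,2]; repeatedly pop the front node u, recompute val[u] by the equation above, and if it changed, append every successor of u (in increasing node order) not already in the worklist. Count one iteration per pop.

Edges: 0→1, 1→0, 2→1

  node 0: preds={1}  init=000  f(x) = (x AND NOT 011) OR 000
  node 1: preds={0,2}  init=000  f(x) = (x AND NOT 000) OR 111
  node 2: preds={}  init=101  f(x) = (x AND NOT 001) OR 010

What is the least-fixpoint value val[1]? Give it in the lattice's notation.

Trace (5 dequeues):
  [1] u=0 | in 000 | out 000 | ==
  [2] u=1 | in 101 | out 111 | prev 000 | push {0}
  [3] u=2 | in 000 | out 111 | prev 101 | push {1}
  [4] u=0 | in 111 | out 100 | prev 000 | push {}
  [5] u=1 | in 111 | out 111 | ==

Converged values:
  [0] 100
  [1] 111
  [2] 111

111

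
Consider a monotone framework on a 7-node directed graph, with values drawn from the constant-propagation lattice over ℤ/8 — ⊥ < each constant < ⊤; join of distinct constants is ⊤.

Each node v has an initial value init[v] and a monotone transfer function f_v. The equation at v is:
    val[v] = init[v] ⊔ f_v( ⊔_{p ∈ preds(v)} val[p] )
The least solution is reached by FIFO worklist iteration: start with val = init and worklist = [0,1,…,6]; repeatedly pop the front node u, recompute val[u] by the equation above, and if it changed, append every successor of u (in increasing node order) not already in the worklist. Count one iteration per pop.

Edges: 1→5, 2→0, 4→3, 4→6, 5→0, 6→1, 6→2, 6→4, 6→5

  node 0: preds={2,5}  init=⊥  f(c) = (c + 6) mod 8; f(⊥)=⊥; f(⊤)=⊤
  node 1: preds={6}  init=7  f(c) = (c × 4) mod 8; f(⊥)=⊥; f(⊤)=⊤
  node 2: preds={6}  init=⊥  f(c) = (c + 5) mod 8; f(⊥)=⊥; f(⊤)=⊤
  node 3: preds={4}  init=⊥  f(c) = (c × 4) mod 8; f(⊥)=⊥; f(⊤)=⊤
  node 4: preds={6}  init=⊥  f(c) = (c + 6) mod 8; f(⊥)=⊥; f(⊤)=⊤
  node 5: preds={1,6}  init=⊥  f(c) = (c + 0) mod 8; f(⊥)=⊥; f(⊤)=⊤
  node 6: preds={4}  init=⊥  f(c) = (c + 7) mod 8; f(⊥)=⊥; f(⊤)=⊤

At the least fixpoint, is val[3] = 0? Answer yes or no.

no

Iteration log — 8 steps:
  step 1. node 0  ⊔preds=⊥  new=⊥  stable
  step 2. node 1  ⊔preds=⊥  new=7  stable
  step 3. node 2  ⊔preds=⊥  new=⊥  stable
  step 4. node 3  ⊔preds=⊥  new=⊥  stable
  step 5. node 4  ⊔preds=⊥  new=⊥  stable
  step 6. node 5  ⊔preds=7  new=7  old=⊥  +wl: 0
  step 7. node 6  ⊔preds=⊥  new=⊥  stable
  step 8. node 0  ⊔preds=7  new=5  old=⊥  +wl: 

Least fixpoint reached:
  node 0: 5
  node 1: 7
  node 2: ⊥
  node 3: ⊥
  node 4: ⊥
  node 5: 7
  node 6: ⊥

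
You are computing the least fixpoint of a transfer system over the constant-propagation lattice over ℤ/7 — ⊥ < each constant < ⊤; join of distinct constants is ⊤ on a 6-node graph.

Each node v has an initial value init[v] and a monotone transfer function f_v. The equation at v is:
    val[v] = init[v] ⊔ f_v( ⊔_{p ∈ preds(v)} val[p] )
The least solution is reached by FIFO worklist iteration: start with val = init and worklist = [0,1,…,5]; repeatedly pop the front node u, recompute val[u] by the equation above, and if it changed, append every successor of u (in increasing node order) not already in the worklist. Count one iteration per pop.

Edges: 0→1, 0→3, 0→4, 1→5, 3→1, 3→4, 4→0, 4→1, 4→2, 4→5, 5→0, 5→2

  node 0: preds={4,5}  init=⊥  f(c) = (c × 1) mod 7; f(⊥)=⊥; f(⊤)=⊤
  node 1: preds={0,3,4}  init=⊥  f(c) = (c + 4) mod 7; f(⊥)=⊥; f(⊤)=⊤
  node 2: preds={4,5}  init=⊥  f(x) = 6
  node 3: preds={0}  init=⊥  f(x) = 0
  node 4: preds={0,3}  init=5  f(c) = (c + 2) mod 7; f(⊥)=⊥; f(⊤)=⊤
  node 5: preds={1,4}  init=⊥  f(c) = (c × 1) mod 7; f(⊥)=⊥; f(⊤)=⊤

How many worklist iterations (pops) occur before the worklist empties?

13

Worklist (13 pops):
  #1 pop 0: in=5 → 5 (was ⊥); enqueue []
  #2 pop 1: in=5 → 2 (was ⊥); enqueue []
  #3 pop 2: in=5 → 6 (was ⊥); enqueue []
  #4 pop 3: in=5 → 0 (was ⊥); enqueue [1]
  #5 pop 4: in=⊤ → ⊤ (was 5); enqueue [0,2]
  #6 pop 5: in=⊤ → ⊤ (was ⊥); enqueue []
  #7 pop 1: in=⊤ → ⊤ (was 2); enqueue [5]
  #8 pop 0: in=⊤ → ⊤ (was 5); enqueue [1,3,4]
  #9 pop 2: in=⊤ → 6 (no change)
  #10 pop 5: in=⊤ → ⊤ (no change)
  #11 pop 1: in=⊤ → ⊤ (no change)
  #12 pop 3: in=⊤ → 0 (no change)
  #13 pop 4: in=⊤ → ⊤ (no change)

Fixpoint:
  val[0] = ⊤
  val[1] = ⊤
  val[2] = 6
  val[3] = 0
  val[4] = ⊤
  val[5] = ⊤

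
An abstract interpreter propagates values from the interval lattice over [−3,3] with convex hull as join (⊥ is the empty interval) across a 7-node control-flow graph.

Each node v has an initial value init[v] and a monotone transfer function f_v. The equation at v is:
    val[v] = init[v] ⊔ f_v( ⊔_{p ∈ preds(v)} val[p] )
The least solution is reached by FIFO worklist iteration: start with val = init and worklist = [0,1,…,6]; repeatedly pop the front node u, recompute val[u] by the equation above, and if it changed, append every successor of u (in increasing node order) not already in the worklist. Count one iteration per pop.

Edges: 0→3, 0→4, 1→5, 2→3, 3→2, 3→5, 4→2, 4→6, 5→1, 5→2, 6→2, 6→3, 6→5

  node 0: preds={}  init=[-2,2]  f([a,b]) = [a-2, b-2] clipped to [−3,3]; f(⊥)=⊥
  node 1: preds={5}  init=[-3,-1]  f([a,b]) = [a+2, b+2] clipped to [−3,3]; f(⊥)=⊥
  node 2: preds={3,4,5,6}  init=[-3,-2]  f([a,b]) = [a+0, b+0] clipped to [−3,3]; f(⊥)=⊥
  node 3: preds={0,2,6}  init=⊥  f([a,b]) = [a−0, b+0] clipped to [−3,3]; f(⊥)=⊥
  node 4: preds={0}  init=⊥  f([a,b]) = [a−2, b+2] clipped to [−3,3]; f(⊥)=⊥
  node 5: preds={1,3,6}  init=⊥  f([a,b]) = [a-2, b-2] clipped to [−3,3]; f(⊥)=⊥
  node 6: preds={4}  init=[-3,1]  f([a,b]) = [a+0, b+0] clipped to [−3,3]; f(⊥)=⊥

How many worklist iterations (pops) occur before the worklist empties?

14

Worklist (14 pops):
  #1 pop 0: in=⊥ → [-2,2] (no change)
  #2 pop 1: in=⊥ → [-3,-1] (no change)
  #3 pop 2: in=[-3,1] → [-3,1] (was [-3,-2]); enqueue []
  #4 pop 3: in=[-3,2] → [-3,2] (was ⊥); enqueue [2]
  #5 pop 4: in=[-2,2] → [-3,3] (was ⊥); enqueue []
  #6 pop 5: in=[-3,2] → [-3,0] (was ⊥); enqueue [1]
  #7 pop 6: in=[-3,3] → [-3,3] (was [-3,1]); enqueue [3,5]
  #8 pop 2: in=[-3,3] → [-3,3] (was [-3,1]); enqueue []
  #9 pop 1: in=[-3,0] → [-3,2] (was [-3,-1]); enqueue []
  #10 pop 3: in=[-3,3] → [-3,3] (was [-3,2]); enqueue [2]
  #11 pop 5: in=[-3,3] → [-3,1] (was [-3,0]); enqueue [1]
  #12 pop 2: in=[-3,3] → [-3,3] (no change)
  #13 pop 1: in=[-3,1] → [-3,3] (was [-3,2]); enqueue [5]
  #14 pop 5: in=[-3,3] → [-3,1] (no change)

Fixpoint:
  val[0] = [-2,2]
  val[1] = [-3,3]
  val[2] = [-3,3]
  val[3] = [-3,3]
  val[4] = [-3,3]
  val[5] = [-3,1]
  val[6] = [-3,3]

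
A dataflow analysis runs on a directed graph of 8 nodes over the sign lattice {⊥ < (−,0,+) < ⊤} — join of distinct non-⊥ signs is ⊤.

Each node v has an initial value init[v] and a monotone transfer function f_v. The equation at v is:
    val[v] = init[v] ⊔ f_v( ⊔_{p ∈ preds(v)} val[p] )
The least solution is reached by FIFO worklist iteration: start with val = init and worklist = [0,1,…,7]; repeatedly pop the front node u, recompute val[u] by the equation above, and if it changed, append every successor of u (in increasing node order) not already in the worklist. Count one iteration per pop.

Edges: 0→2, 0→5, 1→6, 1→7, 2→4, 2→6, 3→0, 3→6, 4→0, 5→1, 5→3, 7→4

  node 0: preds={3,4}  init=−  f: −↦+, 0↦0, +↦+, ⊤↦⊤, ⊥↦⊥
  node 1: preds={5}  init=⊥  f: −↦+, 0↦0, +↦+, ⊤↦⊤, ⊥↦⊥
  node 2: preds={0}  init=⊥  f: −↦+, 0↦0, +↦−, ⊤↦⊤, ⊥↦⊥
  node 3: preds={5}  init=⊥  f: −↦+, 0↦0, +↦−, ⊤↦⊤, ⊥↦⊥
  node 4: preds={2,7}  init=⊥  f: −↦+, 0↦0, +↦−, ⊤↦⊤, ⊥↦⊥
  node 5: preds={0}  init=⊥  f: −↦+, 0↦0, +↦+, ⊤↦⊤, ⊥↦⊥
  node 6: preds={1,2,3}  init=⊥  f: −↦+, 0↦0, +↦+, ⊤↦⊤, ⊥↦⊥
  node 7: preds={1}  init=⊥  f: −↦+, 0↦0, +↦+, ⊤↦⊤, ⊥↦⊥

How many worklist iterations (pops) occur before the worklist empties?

Iteration log — 23 steps:
  step 1. node 0  ⊔preds=⊥  new=−  stable
  step 2. node 1  ⊔preds=⊥  new=⊥  stable
  step 3. node 2  ⊔preds=−  new=+  old=⊥  +wl: 
  step 4. node 3  ⊔preds=⊥  new=⊥  stable
  step 5. node 4  ⊔preds=+  new=−  old=⊥  +wl: 0
  step 6. node 5  ⊔preds=−  new=+  old=⊥  +wl: 1,3
  step 7. node 6  ⊔preds=+  new=+  old=⊥  +wl: 
  step 8. node 7  ⊔preds=⊥  new=⊥  stable
  step 9. node 0  ⊔preds=−  new=⊤  old=−  +wl: 2,5
  step 10. node 1  ⊔preds=+  new=+  old=⊥  +wl: 6,7
  step 11. node 3  ⊔preds=+  new=−  old=⊥  +wl: 0
  step 12. node 2  ⊔preds=⊤  new=⊤  old=+  +wl: 4
  step 13. node 5  ⊔preds=⊤  new=⊤  old=+  +wl: 1,3
  step 14. node 6  ⊔preds=⊤  new=⊤  old=+  +wl: 
  step 15. node 7  ⊔preds=+  new=+  old=⊥  +wl: 
  step 16. node 0  ⊔preds=−  new=⊤  stable
  step 17. node 4  ⊔preds=⊤  new=⊤  old=−  +wl: 0
  step 18. node 1  ⊔preds=⊤  new=⊤  old=+  +wl: 6,7
  step 19. node 3  ⊔preds=⊤  new=⊤  old=−  +wl: 
  step 20. node 0  ⊔preds=⊤  new=⊤  stable
  step 21. node 6  ⊔preds=⊤  new=⊤  stable
  step 22. node 7  ⊔preds=⊤  new=⊤  old=+  +wl: 4
  step 23. node 4  ⊔preds=⊤  new=⊤  stable

Least fixpoint reached:
  node 0: ⊤
  node 1: ⊤
  node 2: ⊤
  node 3: ⊤
  node 4: ⊤
  node 5: ⊤
  node 6: ⊤
  node 7: ⊤

23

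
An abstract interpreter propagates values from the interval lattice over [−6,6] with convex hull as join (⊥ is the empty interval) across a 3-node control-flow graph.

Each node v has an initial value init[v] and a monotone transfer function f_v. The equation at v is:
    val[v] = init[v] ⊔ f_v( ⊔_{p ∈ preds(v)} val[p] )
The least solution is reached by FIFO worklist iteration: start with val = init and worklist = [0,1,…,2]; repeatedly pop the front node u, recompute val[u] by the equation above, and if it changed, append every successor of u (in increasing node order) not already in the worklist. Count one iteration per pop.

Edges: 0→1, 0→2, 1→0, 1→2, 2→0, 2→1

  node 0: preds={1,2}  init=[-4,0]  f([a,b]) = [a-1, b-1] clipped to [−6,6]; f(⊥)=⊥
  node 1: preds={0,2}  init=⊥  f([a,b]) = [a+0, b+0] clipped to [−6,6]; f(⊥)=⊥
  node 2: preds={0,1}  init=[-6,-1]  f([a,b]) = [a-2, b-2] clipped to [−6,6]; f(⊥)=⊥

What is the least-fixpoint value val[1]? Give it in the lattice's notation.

[-6,0]

Worklist (4 pops):
  #1 pop 0: in=[-6,-1] → [-6,0] (was [-4,0]); enqueue []
  #2 pop 1: in=[-6,0] → [-6,0] (was ⊥); enqueue [0]
  #3 pop 2: in=[-6,0] → [-6,-1] (no change)
  #4 pop 0: in=[-6,0] → [-6,0] (no change)

Fixpoint:
  val[0] = [-6,0]
  val[1] = [-6,0]
  val[2] = [-6,-1]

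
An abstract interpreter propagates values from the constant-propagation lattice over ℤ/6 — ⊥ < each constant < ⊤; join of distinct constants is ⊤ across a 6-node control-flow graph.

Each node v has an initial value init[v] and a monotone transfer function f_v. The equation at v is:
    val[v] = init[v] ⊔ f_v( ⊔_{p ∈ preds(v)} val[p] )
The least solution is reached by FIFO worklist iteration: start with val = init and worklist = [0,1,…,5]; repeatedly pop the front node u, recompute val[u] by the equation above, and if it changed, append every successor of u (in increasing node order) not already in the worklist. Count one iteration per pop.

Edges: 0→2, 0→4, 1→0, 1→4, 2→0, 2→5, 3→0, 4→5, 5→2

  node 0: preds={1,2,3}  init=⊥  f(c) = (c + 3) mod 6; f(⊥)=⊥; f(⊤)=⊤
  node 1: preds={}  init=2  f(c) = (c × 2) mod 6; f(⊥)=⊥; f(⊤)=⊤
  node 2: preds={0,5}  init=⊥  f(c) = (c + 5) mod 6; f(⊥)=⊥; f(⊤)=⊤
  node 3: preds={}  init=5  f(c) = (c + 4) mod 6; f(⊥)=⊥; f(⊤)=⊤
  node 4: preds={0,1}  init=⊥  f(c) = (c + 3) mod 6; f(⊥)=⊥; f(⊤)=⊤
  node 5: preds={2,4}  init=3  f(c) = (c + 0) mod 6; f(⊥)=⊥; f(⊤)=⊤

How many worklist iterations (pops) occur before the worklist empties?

Trace (8 dequeues):
  [1] u=0 | in ⊤ | out ⊤ | prev ⊥ | push {}
  [2] u=1 | in ⊥ | out 2 | ==
  [3] u=2 | in ⊤ | out ⊤ | prev ⊥ | push {0}
  [4] u=3 | in ⊥ | out 5 | ==
  [5] u=4 | in ⊤ | out ⊤ | prev ⊥ | push {}
  [6] u=5 | in ⊤ | out ⊤ | prev 3 | push {2}
  [7] u=0 | in ⊤ | out ⊤ | ==
  [8] u=2 | in ⊤ | out ⊤ | ==

Converged values:
  [0] ⊤
  [1] 2
  [2] ⊤
  [3] 5
  [4] ⊤
  [5] ⊤

8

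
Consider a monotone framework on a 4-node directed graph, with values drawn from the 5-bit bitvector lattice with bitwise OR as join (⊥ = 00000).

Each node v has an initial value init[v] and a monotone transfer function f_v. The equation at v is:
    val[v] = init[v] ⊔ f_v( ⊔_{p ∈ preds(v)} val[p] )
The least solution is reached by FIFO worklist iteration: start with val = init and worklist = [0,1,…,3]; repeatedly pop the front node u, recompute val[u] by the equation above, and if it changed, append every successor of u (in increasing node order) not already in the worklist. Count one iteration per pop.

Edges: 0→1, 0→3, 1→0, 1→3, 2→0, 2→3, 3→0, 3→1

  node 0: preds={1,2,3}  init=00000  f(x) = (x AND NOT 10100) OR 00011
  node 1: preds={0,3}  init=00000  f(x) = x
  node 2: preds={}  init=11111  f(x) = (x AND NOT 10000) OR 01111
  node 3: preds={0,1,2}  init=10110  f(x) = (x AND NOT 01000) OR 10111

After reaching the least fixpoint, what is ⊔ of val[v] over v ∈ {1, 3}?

Trace (6 dequeues):
  [1] u=0 | in 11111 | out 01011 | prev 00000 | push {}
  [2] u=1 | in 11111 | out 11111 | prev 00000 | push {0}
  [3] u=2 | in 00000 | out 11111 | ==
  [4] u=3 | in 11111 | out 10111 | prev 10110 | push {1}
  [5] u=0 | in 11111 | out 01011 | ==
  [6] u=1 | in 11111 | out 11111 | ==

Converged values:
  [0] 01011
  [1] 11111
  [2] 11111
  [3] 10111

11111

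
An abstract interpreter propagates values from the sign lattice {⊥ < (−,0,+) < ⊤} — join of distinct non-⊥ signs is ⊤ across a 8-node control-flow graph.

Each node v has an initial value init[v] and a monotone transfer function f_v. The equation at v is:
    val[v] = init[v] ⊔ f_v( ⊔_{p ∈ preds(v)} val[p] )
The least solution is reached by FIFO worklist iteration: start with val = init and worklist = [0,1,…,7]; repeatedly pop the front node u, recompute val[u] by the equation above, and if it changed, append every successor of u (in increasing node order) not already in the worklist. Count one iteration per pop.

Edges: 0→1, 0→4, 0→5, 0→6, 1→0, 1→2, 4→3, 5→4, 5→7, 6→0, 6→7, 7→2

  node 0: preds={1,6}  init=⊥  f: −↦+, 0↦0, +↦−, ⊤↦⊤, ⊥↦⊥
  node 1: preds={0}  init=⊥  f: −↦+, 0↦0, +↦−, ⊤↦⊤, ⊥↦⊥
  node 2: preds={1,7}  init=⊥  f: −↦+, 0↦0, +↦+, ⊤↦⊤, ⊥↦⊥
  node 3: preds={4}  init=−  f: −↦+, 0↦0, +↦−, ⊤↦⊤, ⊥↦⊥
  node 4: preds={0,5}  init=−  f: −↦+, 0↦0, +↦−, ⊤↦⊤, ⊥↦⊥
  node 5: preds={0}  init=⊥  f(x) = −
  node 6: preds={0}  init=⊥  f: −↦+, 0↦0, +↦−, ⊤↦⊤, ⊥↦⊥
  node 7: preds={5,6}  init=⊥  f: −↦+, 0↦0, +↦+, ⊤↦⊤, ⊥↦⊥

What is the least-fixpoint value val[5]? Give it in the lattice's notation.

Worklist (11 pops):
  #1 pop 0: in=⊥ → ⊥ (no change)
  #2 pop 1: in=⊥ → ⊥ (no change)
  #3 pop 2: in=⊥ → ⊥ (no change)
  #4 pop 3: in=− → ⊤ (was −); enqueue []
  #5 pop 4: in=⊥ → − (no change)
  #6 pop 5: in=⊥ → − (was ⊥); enqueue [4]
  #7 pop 6: in=⊥ → ⊥ (no change)
  #8 pop 7: in=− → + (was ⊥); enqueue [2]
  #9 pop 4: in=− → ⊤ (was −); enqueue [3]
  #10 pop 2: in=+ → + (was ⊥); enqueue []
  #11 pop 3: in=⊤ → ⊤ (no change)

Fixpoint:
  val[0] = ⊥
  val[1] = ⊥
  val[2] = +
  val[3] = ⊤
  val[4] = ⊤
  val[5] = −
  val[6] = ⊥
  val[7] = +

−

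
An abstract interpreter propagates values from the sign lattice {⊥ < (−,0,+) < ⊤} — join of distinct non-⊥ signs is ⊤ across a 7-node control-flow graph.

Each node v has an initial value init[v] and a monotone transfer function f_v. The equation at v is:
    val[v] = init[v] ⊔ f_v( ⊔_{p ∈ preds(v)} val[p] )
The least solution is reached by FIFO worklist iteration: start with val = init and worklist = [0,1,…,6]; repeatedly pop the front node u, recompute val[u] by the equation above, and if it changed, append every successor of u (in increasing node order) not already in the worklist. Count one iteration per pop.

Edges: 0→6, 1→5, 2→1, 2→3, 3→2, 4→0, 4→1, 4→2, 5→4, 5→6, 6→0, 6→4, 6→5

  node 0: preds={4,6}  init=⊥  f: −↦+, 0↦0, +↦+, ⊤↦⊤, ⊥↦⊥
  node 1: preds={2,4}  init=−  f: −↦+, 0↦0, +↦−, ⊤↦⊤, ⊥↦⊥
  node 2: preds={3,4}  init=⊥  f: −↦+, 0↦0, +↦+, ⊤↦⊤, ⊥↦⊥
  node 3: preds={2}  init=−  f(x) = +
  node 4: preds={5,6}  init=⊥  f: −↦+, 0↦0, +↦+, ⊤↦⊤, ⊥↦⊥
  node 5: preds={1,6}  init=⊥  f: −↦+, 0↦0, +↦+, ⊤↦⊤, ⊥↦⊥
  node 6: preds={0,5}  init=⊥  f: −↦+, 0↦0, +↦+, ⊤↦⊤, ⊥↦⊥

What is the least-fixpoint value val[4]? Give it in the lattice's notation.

Worklist (22 pops):
  #1 pop 0: in=⊥ → ⊥ (no change)
  #2 pop 1: in=⊥ → − (no change)
  #3 pop 2: in=− → + (was ⊥); enqueue [1]
  #4 pop 3: in=+ → ⊤ (was −); enqueue [2]
  #5 pop 4: in=⊥ → ⊥ (no change)
  #6 pop 5: in=− → + (was ⊥); enqueue [4]
  #7 pop 6: in=+ → + (was ⊥); enqueue [0,5]
  #8 pop 1: in=+ → − (no change)
  #9 pop 2: in=⊤ → ⊤ (was +); enqueue [1,3]
  #10 pop 4: in=+ → + (was ⊥); enqueue [2]
  #11 pop 0: in=+ → + (was ⊥); enqueue [6]
  #12 pop 5: in=⊤ → ⊤ (was +); enqueue [4]
  #13 pop 1: in=⊤ → ⊤ (was −); enqueue [5]
  #14 pop 3: in=⊤ → ⊤ (no change)
  #15 pop 2: in=⊤ → ⊤ (no change)
  #16 pop 6: in=⊤ → ⊤ (was +); enqueue [0]
  #17 pop 4: in=⊤ → ⊤ (was +); enqueue [1,2]
  #18 pop 5: in=⊤ → ⊤ (no change)
  #19 pop 0: in=⊤ → ⊤ (was +); enqueue [6]
  #20 pop 1: in=⊤ → ⊤ (no change)
  #21 pop 2: in=⊤ → ⊤ (no change)
  #22 pop 6: in=⊤ → ⊤ (no change)

Fixpoint:
  val[0] = ⊤
  val[1] = ⊤
  val[2] = ⊤
  val[3] = ⊤
  val[4] = ⊤
  val[5] = ⊤
  val[6] = ⊤

⊤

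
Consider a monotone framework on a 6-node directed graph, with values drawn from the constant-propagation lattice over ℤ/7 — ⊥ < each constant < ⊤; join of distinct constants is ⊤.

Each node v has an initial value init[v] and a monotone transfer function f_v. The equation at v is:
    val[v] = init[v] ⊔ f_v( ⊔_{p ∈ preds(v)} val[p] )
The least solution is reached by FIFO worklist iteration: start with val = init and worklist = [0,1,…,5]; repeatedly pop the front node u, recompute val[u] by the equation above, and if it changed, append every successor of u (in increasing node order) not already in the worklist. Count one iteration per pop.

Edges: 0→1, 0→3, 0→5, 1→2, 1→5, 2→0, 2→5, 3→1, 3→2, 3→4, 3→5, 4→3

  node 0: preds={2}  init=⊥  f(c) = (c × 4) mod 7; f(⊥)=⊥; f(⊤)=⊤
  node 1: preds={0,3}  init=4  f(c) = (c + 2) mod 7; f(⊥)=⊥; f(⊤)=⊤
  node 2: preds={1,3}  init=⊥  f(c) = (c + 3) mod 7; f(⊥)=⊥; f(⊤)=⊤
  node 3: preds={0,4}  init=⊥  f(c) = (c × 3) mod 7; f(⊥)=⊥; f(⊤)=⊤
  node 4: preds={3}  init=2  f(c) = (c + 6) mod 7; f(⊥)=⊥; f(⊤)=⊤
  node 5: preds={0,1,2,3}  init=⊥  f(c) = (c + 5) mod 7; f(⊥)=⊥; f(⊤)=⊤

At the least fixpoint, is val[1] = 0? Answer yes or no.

Trace (17 dequeues):
  [1] u=0 | in ⊥ | out ⊥ | ==
  [2] u=1 | in ⊥ | out 4 | ==
  [3] u=2 | in 4 | out 0 | prev ⊥ | push {0}
  [4] u=3 | in 2 | out 6 | prev ⊥ | push {1,2}
  [5] u=4 | in 6 | out ⊤ | prev 2 | push {3}
  [6] u=5 | in ⊤ | out ⊤ | prev ⊥ | push {}
  [7] u=0 | in 0 | out 0 | prev ⊥ | push {5}
  [8] u=1 | in ⊤ | out ⊤ | prev 4 | push {}
  [9] u=2 | in ⊤ | out ⊤ | prev 0 | push {0}
  [10] u=3 | in ⊤ | out ⊤ | prev 6 | push {1,2,4}
  [11] u=5 | in ⊤ | out ⊤ | ==
  [12] u=0 | in ⊤ | out ⊤ | prev 0 | push {3,5}
  [13] u=1 | in ⊤ | out ⊤ | ==
  [14] u=2 | in ⊤ | out ⊤ | ==
  [15] u=4 | in ⊤ | out ⊤ | ==
  [16] u=3 | in ⊤ | out ⊤ | ==
  [17] u=5 | in ⊤ | out ⊤ | ==

Converged values:
  [0] ⊤
  [1] ⊤
  [2] ⊤
  [3] ⊤
  [4] ⊤
  [5] ⊤

no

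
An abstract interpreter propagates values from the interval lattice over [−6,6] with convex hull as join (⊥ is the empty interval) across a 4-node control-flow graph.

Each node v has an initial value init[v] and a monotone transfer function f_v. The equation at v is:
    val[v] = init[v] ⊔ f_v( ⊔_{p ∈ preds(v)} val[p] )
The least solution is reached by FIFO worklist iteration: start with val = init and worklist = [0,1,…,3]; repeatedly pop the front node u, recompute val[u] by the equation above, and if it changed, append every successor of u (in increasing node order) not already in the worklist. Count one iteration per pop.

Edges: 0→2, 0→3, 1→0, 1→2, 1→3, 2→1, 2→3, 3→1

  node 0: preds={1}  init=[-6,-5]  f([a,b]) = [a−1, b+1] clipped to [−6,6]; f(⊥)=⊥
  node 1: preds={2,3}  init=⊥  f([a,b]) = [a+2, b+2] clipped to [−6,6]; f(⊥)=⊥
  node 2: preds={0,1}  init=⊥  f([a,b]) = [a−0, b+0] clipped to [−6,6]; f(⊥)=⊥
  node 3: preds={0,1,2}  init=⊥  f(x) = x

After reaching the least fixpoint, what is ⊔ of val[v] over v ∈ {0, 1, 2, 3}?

Iteration log — 21 steps:
  step 1. node 0  ⊔preds=⊥  new=[-6,-5]  stable
  step 2. node 1  ⊔preds=⊥  new=⊥  stable
  step 3. node 2  ⊔preds=[-6,-5]  new=[-6,-5]  old=⊥  +wl: 1
  step 4. node 3  ⊔preds=[-6,-5]  new=[-6,-5]  old=⊥  +wl: 
  step 5. node 1  ⊔preds=[-6,-5]  new=[-4,-3]  old=⊥  +wl: 0,2,3
  step 6. node 0  ⊔preds=[-4,-3]  new=[-6,-2]  old=[-6,-5]  +wl: 
  step 7. node 2  ⊔preds=[-6,-2]  new=[-6,-2]  old=[-6,-5]  +wl: 1
  step 8. node 3  ⊔preds=[-6,-2]  new=[-6,-2]  old=[-6,-5]  +wl: 
  step 9. node 1  ⊔preds=[-6,-2]  new=[-4,0]  old=[-4,-3]  +wl: 0,2,3
  step 10. node 0  ⊔preds=[-4,0]  new=[-6,1]  old=[-6,-2]  +wl: 
  step 11. node 2  ⊔preds=[-6,1]  new=[-6,1]  old=[-6,-2]  +wl: 1
  step 12. node 3  ⊔preds=[-6,1]  new=[-6,1]  old=[-6,-2]  +wl: 
  step 13. node 1  ⊔preds=[-6,1]  new=[-4,3]  old=[-4,0]  +wl: 0,2,3
  step 14. node 0  ⊔preds=[-4,3]  new=[-6,4]  old=[-6,1]  +wl: 
  step 15. node 2  ⊔preds=[-6,4]  new=[-6,4]  old=[-6,1]  +wl: 1
  step 16. node 3  ⊔preds=[-6,4]  new=[-6,4]  old=[-6,1]  +wl: 
  step 17. node 1  ⊔preds=[-6,4]  new=[-4,6]  old=[-4,3]  +wl: 0,2,3
  step 18. node 0  ⊔preds=[-4,6]  new=[-6,6]  old=[-6,4]  +wl: 
  step 19. node 2  ⊔preds=[-6,6]  new=[-6,6]  old=[-6,4]  +wl: 1
  step 20. node 3  ⊔preds=[-6,6]  new=[-6,6]  old=[-6,4]  +wl: 
  step 21. node 1  ⊔preds=[-6,6]  new=[-4,6]  stable

Least fixpoint reached:
  node 0: [-6,6]
  node 1: [-4,6]
  node 2: [-6,6]
  node 3: [-6,6]

[-6,6]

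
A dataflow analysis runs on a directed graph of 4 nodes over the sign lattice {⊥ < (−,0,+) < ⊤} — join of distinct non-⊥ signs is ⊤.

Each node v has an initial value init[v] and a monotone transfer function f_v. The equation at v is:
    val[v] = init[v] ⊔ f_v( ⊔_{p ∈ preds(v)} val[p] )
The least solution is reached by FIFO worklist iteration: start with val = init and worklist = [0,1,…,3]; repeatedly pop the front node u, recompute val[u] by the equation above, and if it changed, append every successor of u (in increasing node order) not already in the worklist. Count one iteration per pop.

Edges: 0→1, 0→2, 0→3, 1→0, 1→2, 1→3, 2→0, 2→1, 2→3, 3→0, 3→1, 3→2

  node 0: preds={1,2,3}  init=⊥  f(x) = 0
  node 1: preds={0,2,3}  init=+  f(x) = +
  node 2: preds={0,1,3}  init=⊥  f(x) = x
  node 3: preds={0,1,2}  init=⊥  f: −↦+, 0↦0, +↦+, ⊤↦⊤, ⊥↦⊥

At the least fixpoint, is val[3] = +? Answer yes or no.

Trace (7 dequeues):
  [1] u=0 | in + | out 0 | prev ⊥ | push {}
  [2] u=1 | in 0 | out + | ==
  [3] u=2 | in ⊤ | out ⊤ | prev ⊥ | push {0,1}
  [4] u=3 | in ⊤ | out ⊤ | prev ⊥ | push {2}
  [5] u=0 | in ⊤ | out 0 | ==
  [6] u=1 | in ⊤ | out + | ==
  [7] u=2 | in ⊤ | out ⊤ | ==

Converged values:
  [0] 0
  [1] +
  [2] ⊤
  [3] ⊤

no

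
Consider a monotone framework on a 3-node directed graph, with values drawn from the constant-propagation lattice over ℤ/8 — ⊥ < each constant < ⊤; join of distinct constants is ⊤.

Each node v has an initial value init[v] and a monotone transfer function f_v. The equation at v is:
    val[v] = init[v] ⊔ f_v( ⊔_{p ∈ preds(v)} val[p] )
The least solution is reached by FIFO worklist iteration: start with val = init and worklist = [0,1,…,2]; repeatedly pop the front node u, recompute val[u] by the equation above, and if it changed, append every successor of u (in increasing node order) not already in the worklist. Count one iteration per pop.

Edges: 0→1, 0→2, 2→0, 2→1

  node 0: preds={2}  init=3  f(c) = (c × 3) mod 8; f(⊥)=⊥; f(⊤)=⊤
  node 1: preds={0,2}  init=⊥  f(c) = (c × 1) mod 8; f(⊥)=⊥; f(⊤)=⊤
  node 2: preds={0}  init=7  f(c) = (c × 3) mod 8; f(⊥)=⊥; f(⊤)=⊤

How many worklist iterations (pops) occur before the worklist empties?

5

Trace (5 dequeues):
  [1] u=0 | in 7 | out ⊤ | prev 3 | push {}
  [2] u=1 | in ⊤ | out ⊤ | prev ⊥ | push {}
  [3] u=2 | in ⊤ | out ⊤ | prev 7 | push {0,1}
  [4] u=0 | in ⊤ | out ⊤ | ==
  [5] u=1 | in ⊤ | out ⊤ | ==

Converged values:
  [0] ⊤
  [1] ⊤
  [2] ⊤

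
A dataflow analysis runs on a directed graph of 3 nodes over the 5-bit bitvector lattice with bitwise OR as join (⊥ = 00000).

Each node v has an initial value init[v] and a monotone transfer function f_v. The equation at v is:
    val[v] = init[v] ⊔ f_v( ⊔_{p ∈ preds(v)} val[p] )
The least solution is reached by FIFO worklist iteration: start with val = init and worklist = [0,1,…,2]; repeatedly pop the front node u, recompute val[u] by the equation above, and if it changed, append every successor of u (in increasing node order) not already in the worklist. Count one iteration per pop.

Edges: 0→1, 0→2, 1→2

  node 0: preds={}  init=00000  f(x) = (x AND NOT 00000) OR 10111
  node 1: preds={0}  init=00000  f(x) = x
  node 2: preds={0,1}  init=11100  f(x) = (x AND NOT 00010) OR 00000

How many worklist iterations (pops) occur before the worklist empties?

3

Iteration log — 3 steps:
  step 1. node 0  ⊔preds=00000  new=10111  old=00000  +wl: 
  step 2. node 1  ⊔preds=10111  new=10111  old=00000  +wl: 
  step 3. node 2  ⊔preds=10111  new=11101  old=11100  +wl: 

Least fixpoint reached:
  node 0: 10111
  node 1: 10111
  node 2: 11101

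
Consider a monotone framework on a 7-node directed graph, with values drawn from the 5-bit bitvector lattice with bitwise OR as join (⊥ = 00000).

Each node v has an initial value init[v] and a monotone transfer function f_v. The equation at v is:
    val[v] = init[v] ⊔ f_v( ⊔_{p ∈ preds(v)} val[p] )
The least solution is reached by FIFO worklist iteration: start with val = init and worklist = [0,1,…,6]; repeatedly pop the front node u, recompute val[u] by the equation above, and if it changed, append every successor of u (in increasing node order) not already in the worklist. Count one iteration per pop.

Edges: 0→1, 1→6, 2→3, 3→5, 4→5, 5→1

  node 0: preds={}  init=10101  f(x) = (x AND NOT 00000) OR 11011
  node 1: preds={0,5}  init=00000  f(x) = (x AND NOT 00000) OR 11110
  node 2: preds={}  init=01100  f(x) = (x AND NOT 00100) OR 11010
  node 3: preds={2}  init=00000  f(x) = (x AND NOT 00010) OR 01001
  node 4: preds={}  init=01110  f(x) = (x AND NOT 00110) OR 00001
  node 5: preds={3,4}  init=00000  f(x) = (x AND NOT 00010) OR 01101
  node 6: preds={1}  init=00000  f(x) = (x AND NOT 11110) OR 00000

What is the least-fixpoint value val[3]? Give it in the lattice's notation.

Trace (8 dequeues):
  [1] u=0 | in 00000 | out 11111 | prev 10101 | push {}
  [2] u=1 | in 11111 | out 11111 | prev 00000 | push {}
  [3] u=2 | in 00000 | out 11110 | prev 01100 | push {}
  [4] u=3 | in 11110 | out 11101 | prev 00000 | push {}
  [5] u=4 | in 00000 | out 01111 | prev 01110 | push {}
  [6] u=5 | in 11111 | out 11101 | prev 00000 | push {1}
  [7] u=6 | in 11111 | out 00001 | prev 00000 | push {}
  [8] u=1 | in 11111 | out 11111 | ==

Converged values:
  [0] 11111
  [1] 11111
  [2] 11110
  [3] 11101
  [4] 01111
  [5] 11101
  [6] 00001

11101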